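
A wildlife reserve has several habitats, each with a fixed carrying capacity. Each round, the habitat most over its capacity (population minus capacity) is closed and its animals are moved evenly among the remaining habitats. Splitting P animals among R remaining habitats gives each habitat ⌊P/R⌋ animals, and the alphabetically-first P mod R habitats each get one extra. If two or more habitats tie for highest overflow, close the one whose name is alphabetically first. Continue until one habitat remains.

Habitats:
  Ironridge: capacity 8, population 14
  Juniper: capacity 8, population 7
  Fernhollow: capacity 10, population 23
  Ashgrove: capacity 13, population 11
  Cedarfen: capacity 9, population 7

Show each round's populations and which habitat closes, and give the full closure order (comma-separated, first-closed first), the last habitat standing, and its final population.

Round 1: Ashgrove=11 Cedarfen=7 Fernhollow=23 Ironridge=14 Juniper=7 → close Fernhollow (overflow 13)
  23÷4 = 5 each, +1 to first 3
Round 2: Ashgrove=17 Cedarfen=13 Ironridge=20 Juniper=12 → close Ironridge (overflow 12)
  20÷3 = 6 each, +1 to first 2
Round 3: Ashgrove=24 Cedarfen=20 Juniper=18 → close Ashgrove (overflow 11)
  24÷2 = 12 each, +1 to first 0
Round 4: Cedarfen=32 Juniper=30 → close Cedarfen (overflow 23)
  32÷1 = 32 each, +1 to first 0

Closure order: Fernhollow, Ironridge, Ashgrove, Cedarfen
Last habitat: Juniper with 62 animals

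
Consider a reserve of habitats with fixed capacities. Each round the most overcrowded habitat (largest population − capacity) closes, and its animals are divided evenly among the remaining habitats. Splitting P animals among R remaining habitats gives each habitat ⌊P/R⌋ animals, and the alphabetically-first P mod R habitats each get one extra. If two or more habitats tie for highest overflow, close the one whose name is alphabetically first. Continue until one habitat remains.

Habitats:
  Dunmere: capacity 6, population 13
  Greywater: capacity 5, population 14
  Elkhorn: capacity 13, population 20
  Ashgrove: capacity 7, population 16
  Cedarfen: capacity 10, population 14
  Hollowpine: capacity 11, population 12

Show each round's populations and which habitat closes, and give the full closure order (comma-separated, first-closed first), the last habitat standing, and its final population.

Round 1: Ashgrove=16 Cedarfen=14 Dunmere=13 Elkhorn=20 Greywater=14 Hollowpine=12 → close Ashgrove (overflow 9)
  16÷5 = 3 each, +1 to first 1
Round 2: Cedarfen=18 Dunmere=16 Elkhorn=23 Greywater=17 Hollowpine=15 → close Greywater (overflow 12)
  17÷4 = 4 each, +1 to first 1
Round 3: Cedarfen=23 Dunmere=20 Elkhorn=27 Hollowpine=19 → close Dunmere (overflow 14)
  20÷3 = 6 each, +1 to first 2
Round 4: Cedarfen=30 Elkhorn=34 Hollowpine=25 → close Elkhorn (overflow 21)
  34÷2 = 17 each, +1 to first 0
Round 5: Cedarfen=47 Hollowpine=42 → close Cedarfen (overflow 37)
  47÷1 = 47 each, +1 to first 0

Closure order: Ashgrove, Greywater, Dunmere, Elkhorn, Cedarfen
Last habitat: Hollowpine with 89 animals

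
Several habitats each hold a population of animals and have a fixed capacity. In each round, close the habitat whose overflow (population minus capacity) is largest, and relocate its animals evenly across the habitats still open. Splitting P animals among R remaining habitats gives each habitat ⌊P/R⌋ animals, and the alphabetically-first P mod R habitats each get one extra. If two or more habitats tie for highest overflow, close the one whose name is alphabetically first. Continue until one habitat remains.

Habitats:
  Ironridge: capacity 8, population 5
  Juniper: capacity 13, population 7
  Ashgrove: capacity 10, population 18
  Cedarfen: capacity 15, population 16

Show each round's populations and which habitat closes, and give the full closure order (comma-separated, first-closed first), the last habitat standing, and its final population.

Closure order: Ashgrove, Cedarfen, Ironridge
Last habitat: Juniper with 46 animals

Round 1: Ashgrove=18 Cedarfen=16 Ironridge=5 Juniper=7 → close Ashgrove (overflow 8)
  18÷3 = 6 each, +1 to first 0
Round 2: Cedarfen=22 Ironridge=11 Juniper=13 → close Cedarfen (overflow 7)
  22÷2 = 11 each, +1 to first 0
Round 3: Ironridge=22 Juniper=24 → close Ironridge (overflow 14)
  22÷1 = 22 each, +1 to first 0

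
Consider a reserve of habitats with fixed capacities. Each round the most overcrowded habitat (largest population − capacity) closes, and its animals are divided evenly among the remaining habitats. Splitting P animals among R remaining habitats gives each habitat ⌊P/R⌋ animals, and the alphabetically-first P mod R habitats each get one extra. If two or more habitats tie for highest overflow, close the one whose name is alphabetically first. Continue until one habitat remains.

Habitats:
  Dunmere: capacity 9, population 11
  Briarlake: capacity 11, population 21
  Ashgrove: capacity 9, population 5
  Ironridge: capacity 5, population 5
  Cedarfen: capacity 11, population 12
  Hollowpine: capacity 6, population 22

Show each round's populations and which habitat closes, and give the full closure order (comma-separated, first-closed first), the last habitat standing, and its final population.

Round 1: Ashgrove=5 Briarlake=21 Cedarfen=12 Dunmere=11 Hollowpine=22 Ironridge=5 → close Hollowpine (overflow 16)
  22÷5 = 4 each, +1 to first 2
Round 2: Ashgrove=10 Briarlake=26 Cedarfen=16 Dunmere=15 Ironridge=9 → close Briarlake (overflow 15)
  26÷4 = 6 each, +1 to first 2
Round 3: Ashgrove=17 Cedarfen=23 Dunmere=21 Ironridge=15 → close Cedarfen (overflow 12)
  23÷3 = 7 each, +1 to first 2
Round 4: Ashgrove=25 Dunmere=29 Ironridge=22 → close Dunmere (overflow 20)
  29÷2 = 14 each, +1 to first 1
Round 5: Ashgrove=40 Ironridge=36 → close Ashgrove (overflow 31)
  40÷1 = 40 each, +1 to first 0

Closure order: Hollowpine, Briarlake, Cedarfen, Dunmere, Ashgrove
Last habitat: Ironridge with 76 animals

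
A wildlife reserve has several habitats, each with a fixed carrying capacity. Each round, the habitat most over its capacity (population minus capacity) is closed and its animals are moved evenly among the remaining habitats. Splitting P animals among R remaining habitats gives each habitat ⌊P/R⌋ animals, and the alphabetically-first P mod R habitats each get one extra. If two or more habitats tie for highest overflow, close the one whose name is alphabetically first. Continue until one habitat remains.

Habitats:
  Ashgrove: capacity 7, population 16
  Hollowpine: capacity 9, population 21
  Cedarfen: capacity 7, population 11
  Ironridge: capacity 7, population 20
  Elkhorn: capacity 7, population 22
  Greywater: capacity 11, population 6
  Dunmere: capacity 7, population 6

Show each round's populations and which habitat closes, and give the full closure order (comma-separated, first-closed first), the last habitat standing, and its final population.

Closure order: Elkhorn, Ironridge, Hollowpine, Ashgrove, Cedarfen, Dunmere
Last habitat: Greywater with 102 animals

Round 1: Ashgrove=16 Cedarfen=11 Dunmere=6 Elkhorn=22 Greywater=6 Hollowpine=21 Ironridge=20 → close Elkhorn (overflow 15)
  22÷6 = 3 each, +1 to first 4
Round 2: Ashgrove=20 Cedarfen=15 Dunmere=10 Greywater=10 Hollowpine=24 Ironridge=23 → close Ironridge (overflow 16)
  23÷5 = 4 each, +1 to first 3
Round 3: Ashgrove=25 Cedarfen=20 Dunmere=15 Greywater=14 Hollowpine=28 → close Hollowpine (overflow 19)
  28÷4 = 7 each, +1 to first 0
Round 4: Ashgrove=32 Cedarfen=27 Dunmere=22 Greywater=21 → close Ashgrove (overflow 25)
  32÷3 = 10 each, +1 to first 2
Round 5: Cedarfen=38 Dunmere=33 Greywater=31 → close Cedarfen (overflow 31)
  38÷2 = 19 each, +1 to first 0
Round 6: Dunmere=52 Greywater=50 → close Dunmere (overflow 45)
  52÷1 = 52 each, +1 to first 0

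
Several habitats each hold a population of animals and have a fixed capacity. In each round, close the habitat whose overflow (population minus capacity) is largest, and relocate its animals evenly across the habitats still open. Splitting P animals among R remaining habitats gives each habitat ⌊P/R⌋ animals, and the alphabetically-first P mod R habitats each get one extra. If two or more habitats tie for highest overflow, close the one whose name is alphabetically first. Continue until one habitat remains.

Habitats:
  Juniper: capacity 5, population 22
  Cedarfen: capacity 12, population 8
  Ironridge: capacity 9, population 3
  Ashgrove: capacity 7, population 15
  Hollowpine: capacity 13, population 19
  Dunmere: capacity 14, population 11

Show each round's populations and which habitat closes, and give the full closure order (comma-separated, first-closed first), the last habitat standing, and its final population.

Round 1: Ashgrove=15 Cedarfen=8 Dunmere=11 Hollowpine=19 Ironridge=3 Juniper=22 → close Juniper (overflow 17)
  22÷5 = 4 each, +1 to first 2
Round 2: Ashgrove=20 Cedarfen=13 Dunmere=15 Hollowpine=23 Ironridge=7 → close Ashgrove (overflow 13)
  20÷4 = 5 each, +1 to first 0
Round 3: Cedarfen=18 Dunmere=20 Hollowpine=28 Ironridge=12 → close Hollowpine (overflow 15)
  28÷3 = 9 each, +1 to first 1
Round 4: Cedarfen=28 Dunmere=29 Ironridge=21 → close Cedarfen (overflow 16)
  28÷2 = 14 each, +1 to first 0
Round 5: Dunmere=43 Ironridge=35 → close Dunmere (overflow 29)
  43÷1 = 43 each, +1 to first 0

Closure order: Juniper, Ashgrove, Hollowpine, Cedarfen, Dunmere
Last habitat: Ironridge with 78 animals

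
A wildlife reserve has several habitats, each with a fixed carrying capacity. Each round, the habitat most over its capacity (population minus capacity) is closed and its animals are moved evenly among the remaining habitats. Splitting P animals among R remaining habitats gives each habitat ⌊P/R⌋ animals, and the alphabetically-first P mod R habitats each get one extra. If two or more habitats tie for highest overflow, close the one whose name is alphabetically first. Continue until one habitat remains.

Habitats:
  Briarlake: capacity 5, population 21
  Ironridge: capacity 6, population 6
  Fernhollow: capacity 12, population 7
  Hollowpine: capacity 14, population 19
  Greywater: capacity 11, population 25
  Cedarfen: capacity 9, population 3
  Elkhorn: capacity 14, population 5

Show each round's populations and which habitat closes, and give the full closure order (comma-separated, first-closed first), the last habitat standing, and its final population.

Round 1: Briarlake=21 Cedarfen=3 Elkhorn=5 Fernhollow=7 Greywater=25 Hollowpine=19 Ironridge=6 → close Briarlake (overflow 16)
  21÷6 = 3 each, +1 to first 3
Round 2: Cedarfen=7 Elkhorn=9 Fernhollow=11 Greywater=28 Hollowpine=22 Ironridge=9 → close Greywater (overflow 17)
  28÷5 = 5 each, +1 to first 3
Round 3: Cedarfen=13 Elkhorn=15 Fernhollow=17 Hollowpine=27 Ironridge=14 → close Hollowpine (overflow 13)
  27÷4 = 6 each, +1 to first 3
Round 4: Cedarfen=20 Elkhorn=22 Fernhollow=24 Ironridge=20 → close Ironridge (overflow 14)
  20÷3 = 6 each, +1 to first 2
Round 5: Cedarfen=27 Elkhorn=29 Fernhollow=30 → close Cedarfen (overflow 18)
  27÷2 = 13 each, +1 to first 1
Round 6: Elkhorn=43 Fernhollow=43 → close Fernhollow (overflow 31)
  43÷1 = 43 each, +1 to first 0

Closure order: Briarlake, Greywater, Hollowpine, Ironridge, Cedarfen, Fernhollow
Last habitat: Elkhorn with 86 animals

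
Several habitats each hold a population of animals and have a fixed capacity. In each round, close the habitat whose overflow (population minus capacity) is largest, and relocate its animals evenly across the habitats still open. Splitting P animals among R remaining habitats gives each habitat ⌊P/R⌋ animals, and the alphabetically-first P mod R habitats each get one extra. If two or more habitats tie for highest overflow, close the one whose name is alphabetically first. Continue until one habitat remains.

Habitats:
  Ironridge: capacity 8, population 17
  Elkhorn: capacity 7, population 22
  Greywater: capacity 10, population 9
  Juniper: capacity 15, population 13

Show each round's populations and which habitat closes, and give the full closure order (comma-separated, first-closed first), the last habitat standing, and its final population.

Closure order: Elkhorn, Ironridge, Greywater
Last habitat: Juniper with 61 animals

Round 1: Elkhorn=22 Greywater=9 Ironridge=17 Juniper=13 → close Elkhorn (overflow 15)
  22÷3 = 7 each, +1 to first 1
Round 2: Greywater=17 Ironridge=24 Juniper=20 → close Ironridge (overflow 16)
  24÷2 = 12 each, +1 to first 0
Round 3: Greywater=29 Juniper=32 → close Greywater (overflow 19)
  29÷1 = 29 each, +1 to first 0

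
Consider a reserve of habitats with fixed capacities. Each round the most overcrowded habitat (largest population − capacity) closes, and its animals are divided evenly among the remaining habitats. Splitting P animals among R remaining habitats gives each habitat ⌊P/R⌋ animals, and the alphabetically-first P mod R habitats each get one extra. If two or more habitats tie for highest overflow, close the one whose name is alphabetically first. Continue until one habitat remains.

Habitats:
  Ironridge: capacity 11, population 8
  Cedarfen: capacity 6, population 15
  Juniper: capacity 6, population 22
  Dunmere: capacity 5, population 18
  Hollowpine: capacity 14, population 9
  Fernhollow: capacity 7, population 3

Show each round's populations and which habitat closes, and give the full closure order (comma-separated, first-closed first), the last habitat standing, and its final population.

Closure order: Juniper, Dunmere, Cedarfen, Fernhollow, Hollowpine
Last habitat: Ironridge with 75 animals

Round 1: Cedarfen=15 Dunmere=18 Fernhollow=3 Hollowpine=9 Ironridge=8 Juniper=22 → close Juniper (overflow 16)
  22÷5 = 4 each, +1 to first 2
Round 2: Cedarfen=20 Dunmere=23 Fernhollow=7 Hollowpine=13 Ironridge=12 → close Dunmere (overflow 18)
  23÷4 = 5 each, +1 to first 3
Round 3: Cedarfen=26 Fernhollow=13 Hollowpine=19 Ironridge=17 → close Cedarfen (overflow 20)
  26÷3 = 8 each, +1 to first 2
Round 4: Fernhollow=22 Hollowpine=28 Ironridge=25 → close Fernhollow (overflow 15)
  22÷2 = 11 each, +1 to first 0
Round 5: Hollowpine=39 Ironridge=36 → close Hollowpine (overflow 25)
  39÷1 = 39 each, +1 to first 0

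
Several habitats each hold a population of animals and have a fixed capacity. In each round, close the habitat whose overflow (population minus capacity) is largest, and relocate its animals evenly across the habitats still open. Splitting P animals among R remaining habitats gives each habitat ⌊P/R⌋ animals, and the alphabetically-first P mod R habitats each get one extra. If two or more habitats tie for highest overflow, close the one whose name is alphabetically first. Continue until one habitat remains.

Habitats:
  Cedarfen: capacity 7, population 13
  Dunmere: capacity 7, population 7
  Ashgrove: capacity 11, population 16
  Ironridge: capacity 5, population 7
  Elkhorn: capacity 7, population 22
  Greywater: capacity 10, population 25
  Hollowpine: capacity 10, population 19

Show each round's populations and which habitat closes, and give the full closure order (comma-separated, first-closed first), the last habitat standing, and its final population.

Round 1: Ashgrove=16 Cedarfen=13 Dunmere=7 Elkhorn=22 Greywater=25 Hollowpine=19 Ironridge=7 → close Elkhorn (overflow 15)
  22÷6 = 3 each, +1 to first 4
Round 2: Ashgrove=20 Cedarfen=17 Dunmere=11 Greywater=29 Hollowpine=22 Ironridge=10 → close Greywater (overflow 19)
  29÷5 = 5 each, +1 to first 4
Round 3: Ashgrove=26 Cedarfen=23 Dunmere=17 Hollowpine=28 Ironridge=15 → close Hollowpine (overflow 18)
  28÷4 = 7 each, +1 to first 0
Round 4: Ashgrove=33 Cedarfen=30 Dunmere=24 Ironridge=22 → close Cedarfen (overflow 23)
  30÷3 = 10 each, +1 to first 0
Round 5: Ashgrove=43 Dunmere=34 Ironridge=32 → close Ashgrove (overflow 32)
  43÷2 = 21 each, +1 to first 1
Round 6: Dunmere=56 Ironridge=53 → close Dunmere (overflow 49)
  56÷1 = 56 each, +1 to first 0

Closure order: Elkhorn, Greywater, Hollowpine, Cedarfen, Ashgrove, Dunmere
Last habitat: Ironridge with 109 animals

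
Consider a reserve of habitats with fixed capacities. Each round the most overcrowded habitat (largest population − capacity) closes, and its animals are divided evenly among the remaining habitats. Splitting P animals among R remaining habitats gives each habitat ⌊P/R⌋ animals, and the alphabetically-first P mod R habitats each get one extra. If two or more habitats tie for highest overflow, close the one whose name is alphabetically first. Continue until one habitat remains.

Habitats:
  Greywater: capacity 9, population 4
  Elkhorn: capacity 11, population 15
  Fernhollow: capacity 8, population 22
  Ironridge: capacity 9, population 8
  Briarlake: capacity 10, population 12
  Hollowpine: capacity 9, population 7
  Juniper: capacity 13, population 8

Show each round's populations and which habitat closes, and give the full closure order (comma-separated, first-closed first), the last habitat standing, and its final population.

Round 1: Briarlake=12 Elkhorn=15 Fernhollow=22 Greywater=4 Hollowpine=7 Ironridge=8 Juniper=8 → close Fernhollow (overflow 14)
  22÷6 = 3 each, +1 to first 4
Round 2: Briarlake=16 Elkhorn=19 Greywater=8 Hollowpine=11 Ironridge=11 Juniper=11 → close Elkhorn (overflow 8)
  19÷5 = 3 each, +1 to first 4
Round 3: Briarlake=20 Greywater=12 Hollowpine=15 Ironridge=15 Juniper=14 → close Briarlake (overflow 10)
  20÷4 = 5 each, +1 to first 0
Round 4: Greywater=17 Hollowpine=20 Ironridge=20 Juniper=19 → close Hollowpine (overflow 11)
  20÷3 = 6 each, +1 to first 2
Round 5: Greywater=24 Ironridge=27 Juniper=25 → close Ironridge (overflow 18)
  27÷2 = 13 each, +1 to first 1
Round 6: Greywater=38 Juniper=38 → close Greywater (overflow 29)
  38÷1 = 38 each, +1 to first 0

Closure order: Fernhollow, Elkhorn, Briarlake, Hollowpine, Ironridge, Greywater
Last habitat: Juniper with 76 animals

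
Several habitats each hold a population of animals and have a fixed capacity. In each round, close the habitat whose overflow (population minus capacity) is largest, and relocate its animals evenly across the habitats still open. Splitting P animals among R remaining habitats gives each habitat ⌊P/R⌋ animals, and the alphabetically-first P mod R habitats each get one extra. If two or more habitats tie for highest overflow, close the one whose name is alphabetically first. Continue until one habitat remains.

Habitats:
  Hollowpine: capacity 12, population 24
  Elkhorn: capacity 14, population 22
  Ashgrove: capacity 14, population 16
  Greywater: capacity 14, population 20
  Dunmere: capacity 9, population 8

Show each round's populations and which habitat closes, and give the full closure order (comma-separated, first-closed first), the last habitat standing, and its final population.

Closure order: Hollowpine, Elkhorn, Greywater, Ashgrove
Last habitat: Dunmere with 90 animals

Round 1: Ashgrove=16 Dunmere=8 Elkhorn=22 Greywater=20 Hollowpine=24 → close Hollowpine (overflow 12)
  24÷4 = 6 each, +1 to first 0
Round 2: Ashgrove=22 Dunmere=14 Elkhorn=28 Greywater=26 → close Elkhorn (overflow 14)
  28÷3 = 9 each, +1 to first 1
Round 3: Ashgrove=32 Dunmere=23 Greywater=35 → close Greywater (overflow 21)
  35÷2 = 17 each, +1 to first 1
Round 4: Ashgrove=50 Dunmere=40 → close Ashgrove (overflow 36)
  50÷1 = 50 each, +1 to first 0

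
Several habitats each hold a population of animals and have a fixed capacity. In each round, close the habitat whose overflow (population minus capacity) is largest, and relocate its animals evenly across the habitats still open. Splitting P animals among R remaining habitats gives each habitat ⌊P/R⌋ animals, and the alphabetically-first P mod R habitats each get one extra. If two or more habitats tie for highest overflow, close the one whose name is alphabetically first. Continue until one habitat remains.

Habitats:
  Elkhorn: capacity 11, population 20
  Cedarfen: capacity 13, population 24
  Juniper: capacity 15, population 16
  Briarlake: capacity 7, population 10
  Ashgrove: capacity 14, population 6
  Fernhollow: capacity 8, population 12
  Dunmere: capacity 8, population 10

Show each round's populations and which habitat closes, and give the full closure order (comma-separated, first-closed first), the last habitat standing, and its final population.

Round 1: Ashgrove=6 Briarlake=10 Cedarfen=24 Dunmere=10 Elkhorn=20 Fernhollow=12 Juniper=16 → close Cedarfen (overflow 11)
  24÷6 = 4 each, +1 to first 0
Round 2: Ashgrove=10 Briarlake=14 Dunmere=14 Elkhorn=24 Fernhollow=16 Juniper=20 → close Elkhorn (overflow 13)
  24÷5 = 4 each, +1 to first 4
Round 3: Ashgrove=15 Briarlake=19 Dunmere=19 Fernhollow=21 Juniper=24 → close Fernhollow (overflow 13)
  21÷4 = 5 each, +1 to first 1
Round 4: Ashgrove=21 Briarlake=24 Dunmere=24 Juniper=29 → close Briarlake (overflow 17)
  24÷3 = 8 each, +1 to first 0
Round 5: Ashgrove=29 Dunmere=32 Juniper=37 → close Dunmere (overflow 24)
  32÷2 = 16 each, +1 to first 0
Round 6: Ashgrove=45 Juniper=53 → close Juniper (overflow 38)
  53÷1 = 53 each, +1 to first 0

Closure order: Cedarfen, Elkhorn, Fernhollow, Briarlake, Dunmere, Juniper
Last habitat: Ashgrove with 98 animals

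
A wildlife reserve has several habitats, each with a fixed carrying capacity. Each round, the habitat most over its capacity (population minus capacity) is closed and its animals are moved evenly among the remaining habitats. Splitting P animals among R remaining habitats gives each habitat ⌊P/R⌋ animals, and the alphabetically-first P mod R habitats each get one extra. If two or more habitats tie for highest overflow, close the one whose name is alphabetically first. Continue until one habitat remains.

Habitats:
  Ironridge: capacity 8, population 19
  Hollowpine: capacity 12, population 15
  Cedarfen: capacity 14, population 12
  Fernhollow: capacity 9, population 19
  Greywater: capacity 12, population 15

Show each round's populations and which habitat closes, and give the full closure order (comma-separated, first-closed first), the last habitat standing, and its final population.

Closure order: Ironridge, Fernhollow, Greywater, Hollowpine
Last habitat: Cedarfen with 80 animals

Round 1: Cedarfen=12 Fernhollow=19 Greywater=15 Hollowpine=15 Ironridge=19 → close Ironridge (overflow 11)
  19÷4 = 4 each, +1 to first 3
Round 2: Cedarfen=17 Fernhollow=24 Greywater=20 Hollowpine=19 → close Fernhollow (overflow 15)
  24÷3 = 8 each, +1 to first 0
Round 3: Cedarfen=25 Greywater=28 Hollowpine=27 → close Greywater (overflow 16)
  28÷2 = 14 each, +1 to first 0
Round 4: Cedarfen=39 Hollowpine=41 → close Hollowpine (overflow 29)
  41÷1 = 41 each, +1 to first 0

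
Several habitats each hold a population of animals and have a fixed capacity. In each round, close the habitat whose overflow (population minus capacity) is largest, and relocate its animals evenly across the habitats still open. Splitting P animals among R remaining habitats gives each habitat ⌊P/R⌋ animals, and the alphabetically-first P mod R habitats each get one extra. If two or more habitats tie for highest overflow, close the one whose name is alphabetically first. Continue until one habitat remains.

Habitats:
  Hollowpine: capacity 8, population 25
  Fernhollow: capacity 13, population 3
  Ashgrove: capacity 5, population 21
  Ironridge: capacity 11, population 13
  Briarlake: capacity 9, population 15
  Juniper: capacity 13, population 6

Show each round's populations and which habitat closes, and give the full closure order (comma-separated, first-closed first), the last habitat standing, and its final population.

Round 1: Ashgrove=21 Briarlake=15 Fernhollow=3 Hollowpine=25 Ironridge=13 Juniper=6 → close Hollowpine (overflow 17)
  25÷5 = 5 each, +1 to first 0
Round 2: Ashgrove=26 Briarlake=20 Fernhollow=8 Ironridge=18 Juniper=11 → close Ashgrove (overflow 21)
  26÷4 = 6 each, +1 to first 2
Round 3: Briarlake=27 Fernhollow=15 Ironridge=24 Juniper=17 → close Briarlake (overflow 18)
  27÷3 = 9 each, +1 to first 0
Round 4: Fernhollow=24 Ironridge=33 Juniper=26 → close Ironridge (overflow 22)
  33÷2 = 16 each, +1 to first 1
Round 5: Fernhollow=41 Juniper=42 → close Juniper (overflow 29)
  42÷1 = 42 each, +1 to first 0

Closure order: Hollowpine, Ashgrove, Briarlake, Ironridge, Juniper
Last habitat: Fernhollow with 83 animals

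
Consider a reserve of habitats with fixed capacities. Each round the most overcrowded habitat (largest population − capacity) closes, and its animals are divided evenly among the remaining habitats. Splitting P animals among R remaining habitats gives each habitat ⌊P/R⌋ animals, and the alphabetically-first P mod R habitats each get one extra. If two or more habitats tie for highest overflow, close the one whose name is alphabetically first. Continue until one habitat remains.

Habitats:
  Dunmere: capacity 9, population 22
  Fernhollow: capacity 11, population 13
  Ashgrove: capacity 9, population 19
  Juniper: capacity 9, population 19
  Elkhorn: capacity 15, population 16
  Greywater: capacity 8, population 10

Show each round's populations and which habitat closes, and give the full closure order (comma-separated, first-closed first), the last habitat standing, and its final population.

Round 1: Ashgrove=19 Dunmere=22 Elkhorn=16 Fernhollow=13 Greywater=10 Juniper=19 → close Dunmere (overflow 13)
  22÷5 = 4 each, +1 to first 2
Round 2: Ashgrove=24 Elkhorn=21 Fernhollow=17 Greywater=14 Juniper=23 → close Ashgrove (overflow 15)
  24÷4 = 6 each, +1 to first 0
Round 3: Elkhorn=27 Fernhollow=23 Greywater=20 Juniper=29 → close Juniper (overflow 20)
  29÷3 = 9 each, +1 to first 2
Round 4: Elkhorn=37 Fernhollow=33 Greywater=29 → close Elkhorn (overflow 22)
  37÷2 = 18 each, +1 to first 1
Round 5: Fernhollow=52 Greywater=47 → close Fernhollow (overflow 41)
  52÷1 = 52 each, +1 to first 0

Closure order: Dunmere, Ashgrove, Juniper, Elkhorn, Fernhollow
Last habitat: Greywater with 99 animals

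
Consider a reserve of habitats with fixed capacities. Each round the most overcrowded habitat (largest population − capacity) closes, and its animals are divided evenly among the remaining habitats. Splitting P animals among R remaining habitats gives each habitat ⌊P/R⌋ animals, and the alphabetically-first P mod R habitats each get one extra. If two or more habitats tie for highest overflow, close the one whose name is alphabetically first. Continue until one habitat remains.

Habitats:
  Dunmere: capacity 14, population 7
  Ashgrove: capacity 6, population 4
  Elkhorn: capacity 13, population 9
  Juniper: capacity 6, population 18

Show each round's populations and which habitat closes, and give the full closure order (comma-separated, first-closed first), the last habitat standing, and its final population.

Round 1: Ashgrove=4 Dunmere=7 Elkhorn=9 Juniper=18 → close Juniper (overflow 12)
  18÷3 = 6 each, +1 to first 0
Round 2: Ashgrove=10 Dunmere=13 Elkhorn=15 → close Ashgrove (overflow 4)
  10÷2 = 5 each, +1 to first 0
Round 3: Dunmere=18 Elkhorn=20 → close Elkhorn (overflow 7)
  20÷1 = 20 each, +1 to first 0

Closure order: Juniper, Ashgrove, Elkhorn
Last habitat: Dunmere with 38 animals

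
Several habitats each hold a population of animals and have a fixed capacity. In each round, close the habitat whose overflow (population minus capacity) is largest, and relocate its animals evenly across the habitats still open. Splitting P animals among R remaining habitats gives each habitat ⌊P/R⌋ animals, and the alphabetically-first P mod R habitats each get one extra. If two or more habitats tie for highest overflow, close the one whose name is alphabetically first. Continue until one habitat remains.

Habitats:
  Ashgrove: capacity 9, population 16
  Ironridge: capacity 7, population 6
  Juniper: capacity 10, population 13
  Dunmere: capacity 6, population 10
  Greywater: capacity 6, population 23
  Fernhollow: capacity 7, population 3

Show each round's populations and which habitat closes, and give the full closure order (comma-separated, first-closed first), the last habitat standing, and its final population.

Closure order: Greywater, Ashgrove, Dunmere, Juniper, Ironridge
Last habitat: Fernhollow with 71 animals

Round 1: Ashgrove=16 Dunmere=10 Fernhollow=3 Greywater=23 Ironridge=6 Juniper=13 → close Greywater (overflow 17)
  23÷5 = 4 each, +1 to first 3
Round 2: Ashgrove=21 Dunmere=15 Fernhollow=8 Ironridge=10 Juniper=17 → close Ashgrove (overflow 12)
  21÷4 = 5 each, +1 to first 1
Round 3: Dunmere=21 Fernhollow=13 Ironridge=15 Juniper=22 → close Dunmere (overflow 15)
  21÷3 = 7 each, +1 to first 0
Round 4: Fernhollow=20 Ironridge=22 Juniper=29 → close Juniper (overflow 19)
  29÷2 = 14 each, +1 to first 1
Round 5: Fernhollow=35 Ironridge=36 → close Ironridge (overflow 29)
  36÷1 = 36 each, +1 to first 0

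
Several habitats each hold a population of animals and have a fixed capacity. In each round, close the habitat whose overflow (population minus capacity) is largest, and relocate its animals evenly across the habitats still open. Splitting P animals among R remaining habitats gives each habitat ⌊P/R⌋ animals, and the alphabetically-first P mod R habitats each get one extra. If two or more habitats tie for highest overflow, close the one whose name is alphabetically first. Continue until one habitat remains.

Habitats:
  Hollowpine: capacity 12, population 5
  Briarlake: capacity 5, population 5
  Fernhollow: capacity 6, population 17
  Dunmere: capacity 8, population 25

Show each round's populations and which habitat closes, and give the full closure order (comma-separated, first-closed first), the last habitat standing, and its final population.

Round 1: Briarlake=5 Dunmere=25 Fernhollow=17 Hollowpine=5 → close Dunmere (overflow 17)
  25÷3 = 8 each, +1 to first 1
Round 2: Briarlake=14 Fernhollow=25 Hollowpine=13 → close Fernhollow (overflow 19)
  25÷2 = 12 each, +1 to first 1
Round 3: Briarlake=27 Hollowpine=25 → close Briarlake (overflow 22)
  27÷1 = 27 each, +1 to first 0

Closure order: Dunmere, Fernhollow, Briarlake
Last habitat: Hollowpine with 52 animals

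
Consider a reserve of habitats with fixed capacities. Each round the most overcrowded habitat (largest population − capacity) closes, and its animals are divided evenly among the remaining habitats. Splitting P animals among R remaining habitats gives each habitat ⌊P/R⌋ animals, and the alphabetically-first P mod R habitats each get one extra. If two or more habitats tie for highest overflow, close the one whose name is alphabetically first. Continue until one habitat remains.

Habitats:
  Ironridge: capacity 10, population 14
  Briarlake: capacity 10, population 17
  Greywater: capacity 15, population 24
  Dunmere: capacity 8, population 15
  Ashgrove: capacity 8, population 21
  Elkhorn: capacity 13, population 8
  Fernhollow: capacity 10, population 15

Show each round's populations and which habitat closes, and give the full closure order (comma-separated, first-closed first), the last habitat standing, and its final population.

Closure order: Ashgrove, Greywater, Briarlake, Dunmere, Fernhollow, Ironridge
Last habitat: Elkhorn with 114 animals

Round 1: Ashgrove=21 Briarlake=17 Dunmere=15 Elkhorn=8 Fernhollow=15 Greywater=24 Ironridge=14 → close Ashgrove (overflow 13)
  21÷6 = 3 each, +1 to first 3
Round 2: Briarlake=21 Dunmere=19 Elkhorn=12 Fernhollow=18 Greywater=27 Ironridge=17 → close Greywater (overflow 12)
  27÷5 = 5 each, +1 to first 2
Round 3: Briarlake=27 Dunmere=25 Elkhorn=17 Fernhollow=23 Ironridge=22 → close Briarlake (overflow 17)
  27÷4 = 6 each, +1 to first 3
Round 4: Dunmere=32 Elkhorn=24 Fernhollow=30 Ironridge=28 → close Dunmere (overflow 24)
  32÷3 = 10 each, +1 to first 2
Round 5: Elkhorn=35 Fernhollow=41 Ironridge=38 → close Fernhollow (overflow 31)
  41÷2 = 20 each, +1 to first 1
Round 6: Elkhorn=56 Ironridge=58 → close Ironridge (overflow 48)
  58÷1 = 58 each, +1 to first 0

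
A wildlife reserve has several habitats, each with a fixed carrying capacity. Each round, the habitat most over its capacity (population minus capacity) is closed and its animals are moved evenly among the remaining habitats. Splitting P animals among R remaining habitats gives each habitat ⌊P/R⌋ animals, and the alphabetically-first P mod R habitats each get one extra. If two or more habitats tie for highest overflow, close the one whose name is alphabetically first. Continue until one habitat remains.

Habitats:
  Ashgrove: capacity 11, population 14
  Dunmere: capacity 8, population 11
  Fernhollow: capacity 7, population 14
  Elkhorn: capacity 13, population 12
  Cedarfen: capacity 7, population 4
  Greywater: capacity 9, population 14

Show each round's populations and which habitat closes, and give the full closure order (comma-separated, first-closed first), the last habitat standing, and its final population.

Round 1: Ashgrove=14 Cedarfen=4 Dunmere=11 Elkhorn=12 Fernhollow=14 Greywater=14 → close Fernhollow (overflow 7)
  14÷5 = 2 each, +1 to first 4
Round 2: Ashgrove=17 Cedarfen=7 Dunmere=14 Elkhorn=15 Greywater=16 → close Greywater (overflow 7)
  16÷4 = 4 each, +1 to first 0
Round 3: Ashgrove=21 Cedarfen=11 Dunmere=18 Elkhorn=19 → close Ashgrove (overflow 10)
  21÷3 = 7 each, +1 to first 0
Round 4: Cedarfen=18 Dunmere=25 Elkhorn=26 → close Dunmere (overflow 17)
  25÷2 = 12 each, +1 to first 1
Round 5: Cedarfen=31 Elkhorn=38 → close Elkhorn (overflow 25)
  38÷1 = 38 each, +1 to first 0

Closure order: Fernhollow, Greywater, Ashgrove, Dunmere, Elkhorn
Last habitat: Cedarfen with 69 animals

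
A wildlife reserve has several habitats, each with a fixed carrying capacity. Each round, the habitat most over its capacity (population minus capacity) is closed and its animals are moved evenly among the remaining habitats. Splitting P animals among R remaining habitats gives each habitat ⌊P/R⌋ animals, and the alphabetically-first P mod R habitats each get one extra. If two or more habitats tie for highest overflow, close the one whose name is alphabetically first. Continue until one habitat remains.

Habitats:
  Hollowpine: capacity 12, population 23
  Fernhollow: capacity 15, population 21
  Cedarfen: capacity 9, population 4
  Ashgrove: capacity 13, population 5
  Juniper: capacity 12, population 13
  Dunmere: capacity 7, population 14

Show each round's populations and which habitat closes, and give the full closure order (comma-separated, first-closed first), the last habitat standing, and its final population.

Closure order: Hollowpine, Dunmere, Fernhollow, Juniper, Cedarfen
Last habitat: Ashgrove with 80 animals

Round 1: Ashgrove=5 Cedarfen=4 Dunmere=14 Fernhollow=21 Hollowpine=23 Juniper=13 → close Hollowpine (overflow 11)
  23÷5 = 4 each, +1 to first 3
Round 2: Ashgrove=10 Cedarfen=9 Dunmere=19 Fernhollow=25 Juniper=17 → close Dunmere (overflow 12)
  19÷4 = 4 each, +1 to first 3
Round 3: Ashgrove=15 Cedarfen=14 Fernhollow=30 Juniper=21 → close Fernhollow (overflow 15)
  30÷3 = 10 each, +1 to first 0
Round 4: Ashgrove=25 Cedarfen=24 Juniper=31 → close Juniper (overflow 19)
  31÷2 = 15 each, +1 to first 1
Round 5: Ashgrove=41 Cedarfen=39 → close Cedarfen (overflow 30)
  39÷1 = 39 each, +1 to first 0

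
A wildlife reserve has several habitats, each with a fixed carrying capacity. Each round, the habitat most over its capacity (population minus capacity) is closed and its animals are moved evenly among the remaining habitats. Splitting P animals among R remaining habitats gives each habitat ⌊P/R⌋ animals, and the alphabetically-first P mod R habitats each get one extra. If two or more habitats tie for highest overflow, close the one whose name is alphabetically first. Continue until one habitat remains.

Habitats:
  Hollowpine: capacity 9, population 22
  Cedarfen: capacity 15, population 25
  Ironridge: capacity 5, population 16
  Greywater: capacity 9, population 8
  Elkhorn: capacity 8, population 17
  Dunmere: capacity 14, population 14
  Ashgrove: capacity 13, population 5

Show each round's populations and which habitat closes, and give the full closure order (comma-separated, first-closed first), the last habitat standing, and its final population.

Closure order: Hollowpine, Cedarfen, Elkhorn, Ironridge, Dunmere, Greywater
Last habitat: Ashgrove with 107 animals

Round 1: Ashgrove=5 Cedarfen=25 Dunmere=14 Elkhorn=17 Greywater=8 Hollowpine=22 Ironridge=16 → close Hollowpine (overflow 13)
  22÷6 = 3 each, +1 to first 4
Round 2: Ashgrove=9 Cedarfen=29 Dunmere=18 Elkhorn=21 Greywater=11 Ironridge=19 → close Cedarfen (overflow 14)
  29÷5 = 5 each, +1 to first 4
Round 3: Ashgrove=15 Dunmere=24 Elkhorn=27 Greywater=17 Ironridge=24 → close Elkhorn (overflow 19)
  27÷4 = 6 each, +1 to first 3
Round 4: Ashgrove=22 Dunmere=31 Greywater=24 Ironridge=30 → close Ironridge (overflow 25)
  30÷3 = 10 each, +1 to first 0
Round 5: Ashgrove=32 Dunmere=41 Greywater=34 → close Dunmere (overflow 27)
  41÷2 = 20 each, +1 to first 1
Round 6: Ashgrove=53 Greywater=54 → close Greywater (overflow 45)
  54÷1 = 54 each, +1 to first 0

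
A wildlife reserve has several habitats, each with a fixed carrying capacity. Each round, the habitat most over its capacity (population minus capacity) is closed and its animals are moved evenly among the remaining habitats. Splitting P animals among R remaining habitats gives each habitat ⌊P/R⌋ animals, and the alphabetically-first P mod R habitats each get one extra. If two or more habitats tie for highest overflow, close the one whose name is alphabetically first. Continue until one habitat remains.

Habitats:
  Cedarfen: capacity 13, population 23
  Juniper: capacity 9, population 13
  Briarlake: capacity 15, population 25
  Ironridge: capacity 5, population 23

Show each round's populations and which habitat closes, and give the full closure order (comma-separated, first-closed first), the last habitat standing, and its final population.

Closure order: Ironridge, Briarlake, Cedarfen
Last habitat: Juniper with 84 animals

Round 1: Briarlake=25 Cedarfen=23 Ironridge=23 Juniper=13 → close Ironridge (overflow 18)
  23÷3 = 7 each, +1 to first 2
Round 2: Briarlake=33 Cedarfen=31 Juniper=20 → close Briarlake (overflow 18)
  33÷2 = 16 each, +1 to first 1
Round 3: Cedarfen=48 Juniper=36 → close Cedarfen (overflow 35)
  48÷1 = 48 each, +1 to first 0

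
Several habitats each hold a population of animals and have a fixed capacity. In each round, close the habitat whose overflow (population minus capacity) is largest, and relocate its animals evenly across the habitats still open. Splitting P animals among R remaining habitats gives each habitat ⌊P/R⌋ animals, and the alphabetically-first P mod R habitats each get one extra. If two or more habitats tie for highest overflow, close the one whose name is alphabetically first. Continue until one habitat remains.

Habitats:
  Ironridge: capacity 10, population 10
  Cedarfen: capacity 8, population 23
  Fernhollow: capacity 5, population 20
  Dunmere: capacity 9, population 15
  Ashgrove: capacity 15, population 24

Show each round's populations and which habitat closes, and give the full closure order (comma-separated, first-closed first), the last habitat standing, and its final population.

Closure order: Cedarfen, Fernhollow, Ashgrove, Dunmere
Last habitat: Ironridge with 92 animals

Round 1: Ashgrove=24 Cedarfen=23 Dunmere=15 Fernhollow=20 Ironridge=10 → close Cedarfen (overflow 15)
  23÷4 = 5 each, +1 to first 3
Round 2: Ashgrove=30 Dunmere=21 Fernhollow=26 Ironridge=15 → close Fernhollow (overflow 21)
  26÷3 = 8 each, +1 to first 2
Round 3: Ashgrove=39 Dunmere=30 Ironridge=23 → close Ashgrove (overflow 24)
  39÷2 = 19 each, +1 to first 1
Round 4: Dunmere=50 Ironridge=42 → close Dunmere (overflow 41)
  50÷1 = 50 each, +1 to first 0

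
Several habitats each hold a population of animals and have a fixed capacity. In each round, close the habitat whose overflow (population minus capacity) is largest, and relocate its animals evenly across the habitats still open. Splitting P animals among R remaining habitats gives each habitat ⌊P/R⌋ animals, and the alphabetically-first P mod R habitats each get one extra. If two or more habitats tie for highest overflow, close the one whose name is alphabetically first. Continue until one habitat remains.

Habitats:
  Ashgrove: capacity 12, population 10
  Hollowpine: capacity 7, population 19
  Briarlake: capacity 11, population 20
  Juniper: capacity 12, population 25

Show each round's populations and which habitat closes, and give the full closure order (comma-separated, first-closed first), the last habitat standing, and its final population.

Round 1: Ashgrove=10 Briarlake=20 Hollowpine=19 Juniper=25 → close Juniper (overflow 13)
  25÷3 = 8 each, +1 to first 1
Round 2: Ashgrove=19 Briarlake=28 Hollowpine=27 → close Hollowpine (overflow 20)
  27÷2 = 13 each, +1 to first 1
Round 3: Ashgrove=33 Briarlake=41 → close Briarlake (overflow 30)
  41÷1 = 41 each, +1 to first 0

Closure order: Juniper, Hollowpine, Briarlake
Last habitat: Ashgrove with 74 animals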